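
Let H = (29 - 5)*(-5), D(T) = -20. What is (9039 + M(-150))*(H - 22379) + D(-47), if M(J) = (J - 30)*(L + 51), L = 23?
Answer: 96318199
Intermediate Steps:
M(J) = -2220 + 74*J (M(J) = (J - 30)*(23 + 51) = (-30 + J)*74 = -2220 + 74*J)
H = -120 (H = 24*(-5) = -120)
(9039 + M(-150))*(H - 22379) + D(-47) = (9039 + (-2220 + 74*(-150)))*(-120 - 22379) - 20 = (9039 + (-2220 - 11100))*(-22499) - 20 = (9039 - 13320)*(-22499) - 20 = -4281*(-22499) - 20 = 96318219 - 20 = 96318199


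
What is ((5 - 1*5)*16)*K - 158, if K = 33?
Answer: -158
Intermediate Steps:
((5 - 1*5)*16)*K - 158 = ((5 - 1*5)*16)*33 - 158 = ((5 - 5)*16)*33 - 158 = (0*16)*33 - 158 = 0*33 - 158 = 0 - 158 = -158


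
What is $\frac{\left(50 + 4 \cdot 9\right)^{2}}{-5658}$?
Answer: $- \frac{3698}{2829} \approx -1.3072$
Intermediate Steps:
$\frac{\left(50 + 4 \cdot 9\right)^{2}}{-5658} = \left(50 + 36\right)^{2} \left(- \frac{1}{5658}\right) = 86^{2} \left(- \frac{1}{5658}\right) = 7396 \left(- \frac{1}{5658}\right) = - \frac{3698}{2829}$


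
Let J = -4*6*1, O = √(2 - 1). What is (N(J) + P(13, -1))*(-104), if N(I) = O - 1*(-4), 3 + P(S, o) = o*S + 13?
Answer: -208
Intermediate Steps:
O = 1 (O = √1 = 1)
P(S, o) = 10 + S*o (P(S, o) = -3 + (o*S + 13) = -3 + (S*o + 13) = -3 + (13 + S*o) = 10 + S*o)
J = -24 (J = -24*1 = -24)
N(I) = 5 (N(I) = 1 - 1*(-4) = 1 + 4 = 5)
(N(J) + P(13, -1))*(-104) = (5 + (10 + 13*(-1)))*(-104) = (5 + (10 - 13))*(-104) = (5 - 3)*(-104) = 2*(-104) = -208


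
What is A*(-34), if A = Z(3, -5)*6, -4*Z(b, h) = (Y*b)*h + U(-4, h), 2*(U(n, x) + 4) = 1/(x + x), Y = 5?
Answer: -80631/20 ≈ -4031.6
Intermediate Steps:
U(n, x) = -4 + 1/(4*x) (U(n, x) = -4 + 1/(2*(x + x)) = -4 + 1/(2*((2*x))) = -4 + (1/(2*x))/2 = -4 + 1/(4*x))
Z(b, h) = 1 - 1/(16*h) - 5*b*h/4 (Z(b, h) = -((5*b)*h + (-4 + 1/(4*h)))/4 = -(5*b*h + (-4 + 1/(4*h)))/4 = -(-4 + 1/(4*h) + 5*b*h)/4 = 1 - 1/(16*h) - 5*b*h/4)
A = 4743/40 (A = (1 - 1/16/(-5) - 5/4*3*(-5))*6 = (1 - 1/16*(-⅕) + 75/4)*6 = (1 + 1/80 + 75/4)*6 = (1581/80)*6 = 4743/40 ≈ 118.57)
A*(-34) = (4743/40)*(-34) = -80631/20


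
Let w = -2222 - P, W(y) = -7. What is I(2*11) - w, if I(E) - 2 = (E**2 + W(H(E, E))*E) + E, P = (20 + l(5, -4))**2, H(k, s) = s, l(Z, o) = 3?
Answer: 3105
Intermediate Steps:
P = 529 (P = (20 + 3)**2 = 23**2 = 529)
w = -2751 (w = -2222 - 1*529 = -2222 - 529 = -2751)
I(E) = 2 + E**2 - 6*E (I(E) = 2 + ((E**2 - 7*E) + E) = 2 + (E**2 - 6*E) = 2 + E**2 - 6*E)
I(2*11) - w = (2 + (2*11)**2 - 12*11) - 1*(-2751) = (2 + 22**2 - 6*22) + 2751 = (2 + 484 - 132) + 2751 = 354 + 2751 = 3105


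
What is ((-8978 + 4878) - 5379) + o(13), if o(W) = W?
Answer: -9466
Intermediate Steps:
((-8978 + 4878) - 5379) + o(13) = ((-8978 + 4878) - 5379) + 13 = (-4100 - 5379) + 13 = -9479 + 13 = -9466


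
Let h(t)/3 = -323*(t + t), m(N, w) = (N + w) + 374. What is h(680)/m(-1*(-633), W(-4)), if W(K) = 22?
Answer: -439280/343 ≈ -1280.7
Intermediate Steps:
m(N, w) = 374 + N + w
h(t) = -1938*t (h(t) = 3*(-323*(t + t)) = 3*(-646*t) = -1938*t)
h(680)/m(-1*(-633), W(-4)) = (-1938*680)/(374 - 1*(-633) + 22) = -1317840/(374 + 633 + 22) = -1317840/1029 = -1317840*1/1029 = -439280/343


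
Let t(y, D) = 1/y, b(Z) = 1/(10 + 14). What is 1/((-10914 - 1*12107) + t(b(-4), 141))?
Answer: -1/22997 ≈ -4.3484e-5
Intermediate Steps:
b(Z) = 1/24
1/((-10914 - 1*12107) + t(b(-4), 141)) = 1/((-10914 - 1*12107) + 1/(1/24)) = 1/((-10914 - 12107) + 24) = 1/(-23021 + 24) = 1/(-22997) = -1/22997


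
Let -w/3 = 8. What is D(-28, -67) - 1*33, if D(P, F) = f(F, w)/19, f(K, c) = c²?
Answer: -51/19 ≈ -2.6842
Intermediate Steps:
w = -24 (w = -3*8 = -24)
D(P, F) = 576/19 (D(P, F) = (-24)²/19 = 576*(1/19) = 576/19)
D(-28, -67) - 1*33 = 576/19 - 1*33 = 576/19 - 33 = -51/19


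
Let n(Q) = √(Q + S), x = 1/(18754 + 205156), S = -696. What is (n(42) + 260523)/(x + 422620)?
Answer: 19444568310/31542948067 + 223910*I*√654/94628844201 ≈ 0.61645 + 6.0512e-5*I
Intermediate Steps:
x = 1/223910 ≈ 4.4661e-6
n(Q) = √(-696 + Q) (n(Q) = √(Q - 696) = √(-696 + Q))
(n(42) + 260523)/(x + 422620) = (√(-696 + 42) + 260523)/(1/223910 + 422620) = (√(-654) + 260523)/(94628844201/223910) = (I*√654 + 260523)*(223910/94628844201) = (260523 + I*√654)*(223910/94628844201) = 19444568310/31542948067 + 223910*I*√654/94628844201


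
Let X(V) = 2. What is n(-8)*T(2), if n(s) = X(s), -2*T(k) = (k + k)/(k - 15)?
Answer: 4/13 ≈ 0.30769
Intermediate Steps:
T(k) = -k/(-15 + k) (T(k) = -(k + k)/(2*(k - 15)) = -2*k/(2*(-15 + k)) = -k/(-15 + k))
n(s) = 2
n(-8)*T(2) = 2*(-1*2/(-15 + 2)) = 2*(-1*2/(-13)) = 2*(-1*2*(-1/13)) = 2*(2/13) = 4/13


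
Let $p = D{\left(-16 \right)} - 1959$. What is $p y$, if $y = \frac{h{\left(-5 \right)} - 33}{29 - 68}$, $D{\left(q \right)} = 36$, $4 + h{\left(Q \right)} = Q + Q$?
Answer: $- \frac{30127}{13} \approx -2317.5$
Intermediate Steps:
$h{\left(Q \right)} = -4 + 2 Q$ ($h{\left(Q \right)} = -4 + \left(Q + Q\right) = -4 + 2 Q$)
$p = -1923$ ($p = 36 - 1959 = -1923$)
$y = \frac{47}{39}$ ($y = \frac{\left(-4 + 2 \left(-5\right)\right) - 33}{29 - 68} = \frac{\left(-4 - 10\right) - 33}{-39} = \left(-14 - 33\right) \left(- \frac{1}{39}\right) = \left(-47\right) \left(- \frac{1}{39}\right) = \frac{47}{39} \approx 1.2051$)
$p y = \left(-1923\right) \frac{47}{39} = - \frac{30127}{13}$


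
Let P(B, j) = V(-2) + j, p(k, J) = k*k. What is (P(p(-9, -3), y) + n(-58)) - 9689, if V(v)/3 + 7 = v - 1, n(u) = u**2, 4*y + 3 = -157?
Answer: -6395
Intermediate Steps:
y = -40 (y = -3/4 + (1/4)*(-157) = -3/4 - 157/4 = -40)
V(v) = -24 + 3*v (V(v) = -21 + 3*(v - 1) = -21 + 3*(-1 + v) = -21 + (-3 + 3*v) = -24 + 3*v)
p(k, J) = k**2
P(B, j) = -30 + j (P(B, j) = (-24 + 3*(-2)) + j = (-24 - 6) + j = -30 + j)
(P(p(-9, -3), y) + n(-58)) - 9689 = ((-30 - 40) + (-58)**2) - 9689 = (-70 + 3364) - 9689 = 3294 - 9689 = -6395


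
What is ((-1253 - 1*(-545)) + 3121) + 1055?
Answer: 3468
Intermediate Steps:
((-1253 - 1*(-545)) + 3121) + 1055 = ((-1253 + 545) + 3121) + 1055 = (-708 + 3121) + 1055 = 2413 + 1055 = 3468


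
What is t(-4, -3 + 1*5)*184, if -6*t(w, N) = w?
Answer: 368/3 ≈ 122.67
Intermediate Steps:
t(w, N) = -w/6
t(-4, -3 + 1*5)*184 = -⅙*(-4)*184 = (⅔)*184 = 368/3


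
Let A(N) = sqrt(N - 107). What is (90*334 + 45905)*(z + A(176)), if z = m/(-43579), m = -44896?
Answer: 3410524640/43579 + 75965*sqrt(69) ≈ 7.0927e+5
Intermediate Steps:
A(N) = sqrt(-107 + N)
z = 44896/43579 (z = -44896/(-43579) = -44896*(-1/43579) = 44896/43579 ≈ 1.0302)
(90*334 + 45905)*(z + A(176)) = (90*334 + 45905)*(44896/43579 + sqrt(-107 + 176)) = (30060 + 45905)*(44896/43579 + sqrt(69)) = 75965*(44896/43579 + sqrt(69)) = 3410524640/43579 + 75965*sqrt(69)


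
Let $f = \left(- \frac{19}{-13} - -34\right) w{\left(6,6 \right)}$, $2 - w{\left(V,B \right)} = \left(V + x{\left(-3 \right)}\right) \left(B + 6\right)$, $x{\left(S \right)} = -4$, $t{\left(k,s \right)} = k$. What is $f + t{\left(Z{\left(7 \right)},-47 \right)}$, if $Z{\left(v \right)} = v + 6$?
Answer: $- \frac{9973}{13} \approx -767.15$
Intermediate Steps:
$Z{\left(v \right)} = 6 + v$
$w{\left(V,B \right)} = 2 - \left(-4 + V\right) \left(6 + B\right)$ ($w{\left(V,B \right)} = 2 - \left(V - 4\right) \left(B + 6\right) = 2 - \left(-4 + V\right) \left(6 + B\right)$)
$f = - \frac{10142}{13}$ ($f = \left(- \frac{19}{-13} - -34\right) \left(26 - 36 + 4 \cdot 6 - 6 \cdot 6\right) = \left(\left(-19\right) \left(- \frac{1}{13}\right) + 34\right) \left(26 - 36 + 24 - 36\right) = \left(\frac{19}{13} + 34\right) \left(-22\right) = \frac{461}{13} \left(-22\right) = - \frac{10142}{13} \approx -780.15$)
$f + t{\left(Z{\left(7 \right)},-47 \right)} = - \frac{10142}{13} + \left(6 + 7\right) = - \frac{10142}{13} + 13 = - \frac{9973}{13}$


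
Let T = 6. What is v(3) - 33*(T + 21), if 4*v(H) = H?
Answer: -3561/4 ≈ -890.25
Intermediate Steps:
v(H) = H/4
v(3) - 33*(T + 21) = (¼)*3 - 33*(6 + 21) = ¾ - 33*27 = ¾ - 891 = -3561/4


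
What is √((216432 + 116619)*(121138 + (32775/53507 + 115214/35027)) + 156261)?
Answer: 2*√35430224858701981388317023594/1874189689 ≈ 2.0086e+5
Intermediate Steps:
√((216432 + 116619)*(121138 + (32775/53507 + 115214/35027)) + 156261) = √(333051*(121138 + (32775*(1/53507) + 115214*(1/35027))) + 156261) = √(333051*(121138 + (32775/53507 + 115214/35027)) + 156261) = √(333051*(121138 + 7312765423/1874189689) + 156261) = √(333051*(227042903311505/1874189689) + 156261) = √(75616865990800051755/1874189689 + 156261) = √(75617158853555044584/1874189689) = 2*√35430224858701981388317023594/1874189689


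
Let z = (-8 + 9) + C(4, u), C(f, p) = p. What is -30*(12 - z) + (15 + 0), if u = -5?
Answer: -465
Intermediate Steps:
z = -4 (z = (-8 + 9) - 5 = 1 - 5 = -4)
-30*(12 - z) + (15 + 0) = -30*(12 - 1*(-4)) + (15 + 0) = -30*(12 + 4) + 15 = -30*16 + 15 = -480 + 15 = -465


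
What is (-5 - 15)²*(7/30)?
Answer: 280/3 ≈ 93.333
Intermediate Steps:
(-5 - 15)²*(7/30) = (-20)²*(7*(1/30)) = 400*(7/30) = 280/3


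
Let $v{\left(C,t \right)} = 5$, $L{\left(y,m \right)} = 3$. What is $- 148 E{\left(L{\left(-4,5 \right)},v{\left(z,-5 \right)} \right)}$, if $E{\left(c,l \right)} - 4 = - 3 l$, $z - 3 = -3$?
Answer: $1628$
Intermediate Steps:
$z = 0$ ($z = 3 - 3 = 0$)
$E{\left(c,l \right)} = 4 - 3 l$
$- 148 E{\left(L{\left(-4,5 \right)},v{\left(z,-5 \right)} \right)} = - 148 \left(4 - 15\right) = \left(-148\right) \left(-11\right) = 1628$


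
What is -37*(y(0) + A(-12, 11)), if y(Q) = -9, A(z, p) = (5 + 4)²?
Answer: -2664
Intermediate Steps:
A(z, p) = 81 (A(z, p) = 9² = 81)
-37*(y(0) + A(-12, 11)) = -37*(-9 + 81) = -37*72 = -2664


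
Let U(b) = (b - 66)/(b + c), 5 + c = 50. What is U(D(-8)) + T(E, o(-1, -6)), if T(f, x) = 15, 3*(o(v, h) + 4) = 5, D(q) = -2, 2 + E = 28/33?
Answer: 577/43 ≈ 13.419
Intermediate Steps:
E = -38/33 (E = -2 + 28/33 = -38/33 ≈ -1.1515)
c = 45 (c = -5 + 50 = 45)
o(v, h) = -7/3 (o(v, h) = -4 + (⅓)*5 = -4 + 5/3 = -7/3)
U(b) = (-66 + b)/(45 + b) (U(b) = (b - 66)/(b + 45) = (-66 + b)/(45 + b))
U(D(-8)) + T(E, o(-1, -6)) = (-66 - 2)/(45 - 2) + 15 = -68/43 + 15 = 577/43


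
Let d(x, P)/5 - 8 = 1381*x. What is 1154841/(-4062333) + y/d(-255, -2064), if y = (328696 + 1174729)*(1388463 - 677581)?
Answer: -289443466326624079/476846126317 ≈ -6.0700e+5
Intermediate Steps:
d(x, P) = 40 + 6905*x (d(x, P) = 40 + 5*(1381*x) = 40 + 6905*x)
y = 1068757770850 (y = 1503425*710882 = 1068757770850)
1154841/(-4062333) + y/d(-255, -2064) = 1154841/(-4062333) + 1068757770850/(40 + 6905*(-255)) = 1154841*(-1/4062333) + 1068757770850/(40 - 1760775) = -384947/1354111 + 1068757770850/(-1760735) = -384947/1354111 + 1068757770850*(-1/1760735) = -384947/1354111 - 213751554170/352147 = -289443466326624079/476846126317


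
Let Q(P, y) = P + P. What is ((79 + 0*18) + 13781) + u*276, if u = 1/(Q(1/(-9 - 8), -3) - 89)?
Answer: 6997736/505 ≈ 13857.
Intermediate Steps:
Q(P, y) = 2*P
u = -17/1515 (u = 1/(2/(-9 - 8) - 89) = 1/(2/(-17) - 89) = 1/(2*(-1/17) - 89) = 1/(-2/17 - 89) = 1/(-1515/17) = -17/1515 ≈ -0.011221)
((79 + 0*18) + 13781) + u*276 = ((79 + 0*18) + 13781) - 17/1515*276 = ((79 + 0) + 13781) - 1564/505 = (79 + 13781) - 1564/505 = 13860 - 1564/505 = 6997736/505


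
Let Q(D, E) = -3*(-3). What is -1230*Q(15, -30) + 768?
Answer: -10302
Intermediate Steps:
Q(D, E) = 9
-1230*Q(15, -30) + 768 = -1230*9 + 768 = -11070 + 768 = -10302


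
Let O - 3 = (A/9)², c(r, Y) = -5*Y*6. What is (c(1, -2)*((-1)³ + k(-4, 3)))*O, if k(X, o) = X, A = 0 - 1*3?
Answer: -2800/3 ≈ -933.33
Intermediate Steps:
A = -3 (A = 0 - 3 = -3)
c(r, Y) = -30*Y
O = 28/9 (O = 3 + (-3/9)² = 3 + (-3*⅑)² = 3 + (-⅓)² = 3 + ⅑ = 28/9 ≈ 3.1111)
(c(1, -2)*((-1)³ + k(-4, 3)))*O = ((-30*(-2))*((-1)³ - 4))*(28/9) = (60*(-1 - 4))*(28/9) = (60*(-5))*(28/9) = -300*28/9 = -2800/3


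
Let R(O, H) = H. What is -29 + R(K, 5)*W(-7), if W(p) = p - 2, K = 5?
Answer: -74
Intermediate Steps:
W(p) = -2 + p
-29 + R(K, 5)*W(-7) = -29 + 5*(-2 - 7) = -29 + 5*(-9) = -29 - 45 = -74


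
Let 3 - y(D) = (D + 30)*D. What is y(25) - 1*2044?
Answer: -3416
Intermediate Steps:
y(D) = 3 - D*(30 + D) (y(D) = 3 - (D + 30)*D = 3 - (30 + D)*D = 3 - D*(30 + D))
y(25) - 1*2044 = (3 - 1*25² - 30*25) - 1*2044 = (3 - 1*625 - 750) - 2044 = (3 - 625 - 750) - 2044 = -1372 - 2044 = -3416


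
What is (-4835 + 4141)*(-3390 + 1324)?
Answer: 1433804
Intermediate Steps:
(-4835 + 4141)*(-3390 + 1324) = -694*(-2066) = 1433804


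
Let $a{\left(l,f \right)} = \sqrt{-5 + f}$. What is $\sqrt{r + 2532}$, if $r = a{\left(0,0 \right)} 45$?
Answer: $\sqrt{2532 + 45 i \sqrt{5}} \approx 50.329 + 0.9997 i$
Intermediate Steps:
$r = 45 i \sqrt{5}$ ($r = \sqrt{-5 + 0} \cdot 45 = \sqrt{-5} \cdot 45 = i \sqrt{5} \cdot 45 = 45 i \sqrt{5} \approx 100.62 i$)
$\sqrt{r + 2532} = \sqrt{45 i \sqrt{5} + 2532} = \sqrt{2532 + 45 i \sqrt{5}}$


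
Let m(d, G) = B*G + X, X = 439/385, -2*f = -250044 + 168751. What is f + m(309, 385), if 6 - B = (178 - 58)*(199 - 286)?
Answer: 3128015383/770 ≈ 4.0624e+6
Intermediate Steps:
f = 81293/2 (f = -(-250044 + 168751)/2 = -½*(-81293) = 81293/2 ≈ 40647.)
B = 10446 (B = 6 - (178 - 58)*(199 - 286) = 6 - 120*(-87) = 6 - 1*(-10440) = 6 + 10440 = 10446)
X = 439/385 (X = 439*(1/385) = 439/385 ≈ 1.1403)
m(d, G) = 439/385 + 10446*G (m(d, G) = 10446*G + 439/385 = 439/385 + 10446*G)
f + m(309, 385) = 81293/2 + (439/385 + 10446*385) = 81293/2 + (439/385 + 4021710) = 81293/2 + 1548358789/385 = 3128015383/770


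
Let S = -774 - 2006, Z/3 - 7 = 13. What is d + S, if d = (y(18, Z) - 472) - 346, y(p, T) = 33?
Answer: -3565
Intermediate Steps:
Z = 60 (Z = 21 + 3*13 = 21 + 39 = 60)
S = -2780
d = -785 (d = (33 - 472) - 346 = -439 - 346 = -785)
d + S = -785 - 2780 = -3565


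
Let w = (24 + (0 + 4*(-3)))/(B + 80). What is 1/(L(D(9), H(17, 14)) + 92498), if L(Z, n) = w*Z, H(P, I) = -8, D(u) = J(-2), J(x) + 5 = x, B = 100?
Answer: 15/1387463 ≈ 1.0811e-5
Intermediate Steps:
J(x) = -5 + x
D(u) = -7 (D(u) = -5 - 2 = -7)
w = 1/15 (w = (24 + (0 + 4*(-3)))/(100 + 80) = (24 + (0 - 12))/180 = (24 - 12)*(1/180) = 12*(1/180) = 1/15 ≈ 0.066667)
L(Z, n) = Z/15
1/(L(D(9), H(17, 14)) + 92498) = 1/((1/15)*(-7) + 92498) = 1/(-7/15 + 92498) = 1/(1387463/15) = 15/1387463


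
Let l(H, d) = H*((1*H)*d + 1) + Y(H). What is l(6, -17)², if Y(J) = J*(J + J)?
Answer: 285156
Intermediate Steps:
Y(J) = 2*J² (Y(J) = J*(2*J) = 2*J²)
l(H, d) = 2*H² + H*(1 + H*d) (l(H, d) = H*((1*H)*d + 1) + 2*H² = H*(H*d + 1) + 2*H² = H*(1 + H*d) + 2*H² = 2*H² + H*(1 + H*d))
l(6, -17)² = (6*(1 + 2*6 + 6*(-17)))² = (6*(1 + 12 - 102))² = (6*(-89))² = (-534)² = 285156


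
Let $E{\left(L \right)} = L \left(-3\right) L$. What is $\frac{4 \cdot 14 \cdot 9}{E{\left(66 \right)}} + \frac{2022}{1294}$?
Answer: $\frac{357935}{234861} \approx 1.524$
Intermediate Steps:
$E{\left(L \right)} = - 3 L^{2}$ ($E{\left(L \right)} = - 3 L L = - 3 L^{2}$)
$\frac{4 \cdot 14 \cdot 9}{E{\left(66 \right)}} + \frac{2022}{1294} = \frac{4 \cdot 14 \cdot 9}{\left(-3\right) 66^{2}} + \frac{2022}{1294} = \frac{56 \cdot 9}{\left(-3\right) 4356} + 2022 \cdot \frac{1}{1294} = \frac{504}{-13068} + \frac{1011}{647} = 504 \left(- \frac{1}{13068}\right) + \frac{1011}{647} = - \frac{14}{363} + \frac{1011}{647} = \frac{357935}{234861}$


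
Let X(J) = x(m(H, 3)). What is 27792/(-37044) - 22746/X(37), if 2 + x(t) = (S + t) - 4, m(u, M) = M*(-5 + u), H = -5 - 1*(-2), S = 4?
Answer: 11692781/13377 ≈ 874.10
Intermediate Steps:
H = -3 (H = -5 + 2 = -3)
x(t) = -2 + t (x(t) = -2 + ((4 + t) - 4) = -2 + t)
X(J) = -26 (X(J) = -2 + 3*(-5 - 3) = -2 + 3*(-8) = -2 - 24 = -26)
27792/(-37044) - 22746/X(37) = 27792/(-37044) - 22746/(-26) = 27792*(-1/37044) - 22746*(-1/26) = -772/1029 + 11373/13 = 11692781/13377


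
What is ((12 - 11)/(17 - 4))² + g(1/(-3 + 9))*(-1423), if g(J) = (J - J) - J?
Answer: 240493/1014 ≈ 237.17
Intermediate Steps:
g(J) = -J (g(J) = 0 - J = -J)
((12 - 11)/(17 - 4))² + g(1/(-3 + 9))*(-1423) = ((12 - 11)/(17 - 4))² - 1/(-3 + 9)*(-1423) = (1/13)² - 1/6*(-1423) = (1*(1/13))² - 1*⅙*(-1423) = (1/13)² - ⅙*(-1423) = 1/169 + 1423/6 = 240493/1014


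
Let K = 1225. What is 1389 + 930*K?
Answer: 1140639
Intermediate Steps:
1389 + 930*K = 1389 + 930*1225 = 1389 + 1139250 = 1140639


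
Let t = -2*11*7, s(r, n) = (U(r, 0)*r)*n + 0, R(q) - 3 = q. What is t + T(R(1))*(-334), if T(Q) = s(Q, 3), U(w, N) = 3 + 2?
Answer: -20194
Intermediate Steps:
R(q) = 3 + q
U(w, N) = 5
s(r, n) = 5*n*r (s(r, n) = (5*r)*n + 0 = 5*n*r + 0 = 5*n*r)
t = -154 (t = -22*7 = -154)
T(Q) = 15*Q (T(Q) = 5*3*Q = 15*Q)
t + T(R(1))*(-334) = -154 + (15*(3 + 1))*(-334) = -154 + (15*4)*(-334) = -154 + 60*(-334) = -154 - 20040 = -20194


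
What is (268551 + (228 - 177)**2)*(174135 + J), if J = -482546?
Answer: -83626259472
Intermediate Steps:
(268551 + (228 - 177)**2)*(174135 + J) = (268551 + (228 - 177)**2)*(174135 - 482546) = (268551 + 51**2)*(-308411) = (268551 + 2601)*(-308411) = 271152*(-308411) = -83626259472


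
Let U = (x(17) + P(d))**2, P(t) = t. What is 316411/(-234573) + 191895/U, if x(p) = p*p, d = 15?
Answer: 15771946859/21678298368 ≈ 0.72755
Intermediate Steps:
x(p) = p**2
U = 92416 (U = (17**2 + 15)**2 = (289 + 15)**2 = 304**2 = 92416)
316411/(-234573) + 191895/U = 316411/(-234573) + 191895/92416 = 316411*(-1/234573) + 191895*(1/92416) = -316411/234573 + 191895/92416 = 15771946859/21678298368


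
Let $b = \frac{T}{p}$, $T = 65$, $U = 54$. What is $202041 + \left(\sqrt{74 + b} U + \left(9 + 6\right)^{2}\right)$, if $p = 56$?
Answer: $202266 + \frac{27 \sqrt{58926}}{14} \approx 2.0273 \cdot 10^{5}$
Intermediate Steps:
$b = \frac{65}{56} \approx 1.1607$
$202041 + \left(\sqrt{74 + b} U + \left(9 + 6\right)^{2}\right) = 202041 + \left(\sqrt{74 + \frac{65}{56}} \cdot 54 + \left(9 + 6\right)^{2}\right) = 202041 + \left(\sqrt{\frac{4209}{56}} \cdot 54 + 15^{2}\right) = 202041 + \left(\frac{\sqrt{58926}}{28} \cdot 54 + 225\right) = 202041 + \left(\frac{27 \sqrt{58926}}{14} + 225\right) = 202041 + \left(225 + \frac{27 \sqrt{58926}}{14}\right) = 202266 + \frac{27 \sqrt{58926}}{14}$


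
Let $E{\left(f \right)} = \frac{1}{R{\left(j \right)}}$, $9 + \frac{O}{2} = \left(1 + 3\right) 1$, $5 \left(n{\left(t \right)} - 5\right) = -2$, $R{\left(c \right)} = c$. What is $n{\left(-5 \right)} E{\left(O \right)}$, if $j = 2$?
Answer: $\frac{23}{10} \approx 2.3$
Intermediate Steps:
$n{\left(t \right)} = \frac{23}{5}$ ($n{\left(t \right)} = 5 + \frac{1}{5} \left(-2\right) = 5 - \frac{2}{5} = \frac{23}{5}$)
$O = -10$ ($O = -18 + 2 \left(1 + 3\right) 1 = -18 + 2 \cdot 4 \cdot 1 = -18 + 2 \cdot 4 = -18 + 8 = -10$)
$E{\left(f \right)} = \frac{1}{2}$
$n{\left(-5 \right)} E{\left(O \right)} = \frac{23}{5} \cdot \frac{1}{2} = \frac{23}{10}$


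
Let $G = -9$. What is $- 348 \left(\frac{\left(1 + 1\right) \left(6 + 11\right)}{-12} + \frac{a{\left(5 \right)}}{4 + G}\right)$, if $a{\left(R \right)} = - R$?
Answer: $638$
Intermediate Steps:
$- 348 \left(\frac{\left(1 + 1\right) \left(6 + 11\right)}{-12} + \frac{a{\left(5 \right)}}{4 + G}\right) = - 348 \left(\frac{\left(1 + 1\right) \left(6 + 11\right)}{-12} + \frac{\left(-1\right) 5}{4 - 9}\right) = - 348 \left(2 \cdot 17 \left(- \frac{1}{12}\right) - \frac{5}{-5}\right) = - 348 \left(34 \left(- \frac{1}{12}\right) - -1\right) = - 348 \left(- \frac{17}{6} + 1\right) = \left(-348\right) \left(- \frac{11}{6}\right) = 638$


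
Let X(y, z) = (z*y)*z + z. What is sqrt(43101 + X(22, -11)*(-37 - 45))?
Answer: I*sqrt(174281) ≈ 417.47*I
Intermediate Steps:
X(y, z) = z + y*z**2 (X(y, z) = (y*z)*z + z = y*z**2 + z = z + y*z**2)
sqrt(43101 + X(22, -11)*(-37 - 45)) = sqrt(43101 + (-11*(1 + 22*(-11)))*(-37 - 45)) = sqrt(43101 - 11*(1 - 242)*(-82)) = sqrt(43101 - 11*(-241)*(-82)) = sqrt(43101 + 2651*(-82)) = sqrt(43101 - 217382) = sqrt(-174281) = I*sqrt(174281)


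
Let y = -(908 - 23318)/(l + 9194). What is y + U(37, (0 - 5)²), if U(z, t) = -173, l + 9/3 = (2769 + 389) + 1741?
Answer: -241516/1409 ≈ -171.41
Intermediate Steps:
l = 4896 (l = -3 + ((2769 + 389) + 1741) = -3 + (3158 + 1741) = -3 + 4899 = 4896)
y = 2241/1409 (y = -(908 - 23318)/(4896 + 9194) = -(-22410)/14090 = -1*(-2241/1409) = 2241/1409 ≈ 1.5905)
y + U(37, (0 - 5)²) = 2241/1409 - 173 = -241516/1409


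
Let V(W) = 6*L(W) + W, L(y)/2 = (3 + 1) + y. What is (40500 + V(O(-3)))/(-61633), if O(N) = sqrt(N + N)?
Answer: -40548/61633 - I*sqrt(6)/4741 ≈ -0.65789 - 0.00051666*I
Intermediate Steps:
L(y) = 8 + 2*y (L(y) = 2*((3 + 1) + y) = 2*(4 + y) = 8 + 2*y)
O(N) = sqrt(2)*sqrt(N) (O(N) = sqrt(2*N) = sqrt(2)*sqrt(N))
V(W) = 48 + 13*W (V(W) = 6*(8 + 2*W) + W = (48 + 12*W) + W = 48 + 13*W)
(40500 + V(O(-3)))/(-61633) = (40500 + (48 + 13*(sqrt(2)*sqrt(-3))))/(-61633) = (40500 + (48 + 13*(sqrt(2)*(I*sqrt(3)))))*(-1/61633) = (40500 + (48 + 13*(I*sqrt(6))))*(-1/61633) = (40500 + (48 + 13*I*sqrt(6)))*(-1/61633) = (40548 + 13*I*sqrt(6))*(-1/61633) = -40548/61633 - I*sqrt(6)/4741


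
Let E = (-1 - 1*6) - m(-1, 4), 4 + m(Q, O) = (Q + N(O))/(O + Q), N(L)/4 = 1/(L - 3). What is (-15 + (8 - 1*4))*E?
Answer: 44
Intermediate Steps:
N(L) = 4/(-3 + L) (N(L) = 4/(L - 3) = 4/(-3 + L))
m(Q, O) = -4 + (Q + 4/(-3 + O))/(O + Q)
E = -4 (E = (-1 - 1*6) - (4 - (-3 + 4)*(3*(-1) + 4*4))/((-3 + 4)*(4 - 1)) = (-1 - 6) - (4 - 1*1*(-3 + 16))/(1*3) = -7 - (4 - 1*1*13)/3 = -7 - (4 - 13)/3 = -7 - (-9)/3 = -7 - 1*(-3) = -7 + 3 = -4)
(-15 + (8 - 1*4))*E = (-15 + (8 - 1*4))*(-4) = (-15 + (8 - 4))*(-4) = (-15 + 4)*(-4) = -11*(-4) = 44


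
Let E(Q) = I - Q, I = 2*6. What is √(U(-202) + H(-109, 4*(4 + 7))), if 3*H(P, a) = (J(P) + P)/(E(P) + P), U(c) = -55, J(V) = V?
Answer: I*√2198/6 ≈ 7.8138*I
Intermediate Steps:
I = 12
E(Q) = 12 - Q
H(P, a) = P/18 (H(P, a) = ((P + P)/((12 - P) + P))/3 = ((2*P)/12)/3 = ((2*P)*(1/12))/3 = (P/6)/3 = P/18)
√(U(-202) + H(-109, 4*(4 + 7))) = √(-55 + (1/18)*(-109)) = √(-55 - 109/18) = √(-1099/18) = I*√2198/6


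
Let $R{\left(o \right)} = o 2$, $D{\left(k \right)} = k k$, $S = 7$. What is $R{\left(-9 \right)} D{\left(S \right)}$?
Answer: $-882$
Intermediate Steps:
$D{\left(k \right)} = k^{2}$
$R{\left(o \right)} = 2 o$
$R{\left(-9 \right)} D{\left(S \right)} = 2 \left(-9\right) 7^{2} = \left(-18\right) 49 = -882$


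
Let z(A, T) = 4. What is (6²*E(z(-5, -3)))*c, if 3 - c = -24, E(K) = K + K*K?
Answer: 19440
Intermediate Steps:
E(K) = K + K²
c = 27 (c = 3 - 1*(-24) = 3 + 24 = 27)
(6²*E(z(-5, -3)))*c = (6²*(4*(1 + 4)))*27 = (36*(4*5))*27 = (36*20)*27 = 720*27 = 19440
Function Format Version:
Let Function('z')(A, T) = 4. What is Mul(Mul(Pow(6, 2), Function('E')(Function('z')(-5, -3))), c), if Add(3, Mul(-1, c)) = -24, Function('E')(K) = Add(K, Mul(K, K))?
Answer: 19440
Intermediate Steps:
Function('E')(K) = Add(K, Pow(K, 2))
c = 27 (c = Add(3, Mul(-1, -24)) = Add(3, 24) = 27)
Mul(Mul(Pow(6, 2), Function('E')(Function('z')(-5, -3))), c) = Mul(Mul(Pow(6, 2), Mul(4, Add(1, 4))), 27) = Mul(Mul(36, Mul(4, 5)), 27) = Mul(Mul(36, 20), 27) = Mul(720, 27) = 19440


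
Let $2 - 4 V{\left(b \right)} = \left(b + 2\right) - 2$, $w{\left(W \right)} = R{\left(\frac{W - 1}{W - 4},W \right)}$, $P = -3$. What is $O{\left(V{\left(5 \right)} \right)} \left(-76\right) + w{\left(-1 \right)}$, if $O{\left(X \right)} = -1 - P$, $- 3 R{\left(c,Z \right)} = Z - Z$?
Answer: $-152$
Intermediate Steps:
$R{\left(c,Z \right)} = 0$ ($R{\left(c,Z \right)} = - \frac{Z - Z}{3} = \left(- \frac{1}{3}\right) 0 = 0$)
$w{\left(W \right)} = 0$
$V{\left(b \right)} = \frac{1}{2} - \frac{b}{4}$ ($V{\left(b \right)} = \frac{1}{2} - \frac{\left(b + 2\right) - 2}{4} = \frac{1}{2} - \frac{\left(2 + b\right) - 2}{4} = \frac{1}{2} - \frac{b}{4}$)
$O{\left(X \right)} = 2$ ($O{\left(X \right)} = -1 - -3 = -1 + 3 = 2$)
$O{\left(V{\left(5 \right)} \right)} \left(-76\right) + w{\left(-1 \right)} = 2 \left(-76\right) + 0 = -152 + 0 = -152$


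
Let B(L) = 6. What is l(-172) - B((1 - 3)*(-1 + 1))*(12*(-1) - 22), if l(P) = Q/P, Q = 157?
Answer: 34931/172 ≈ 203.09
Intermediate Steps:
l(P) = 157/P
l(-172) - B((1 - 3)*(-1 + 1))*(12*(-1) - 22) = 157/(-172) - 6*(12*(-1) - 22) = 157*(-1/172) - 6*(-12 - 22) = -157/172 - 6*(-34) = -157/172 - 1*(-204) = -157/172 + 204 = 34931/172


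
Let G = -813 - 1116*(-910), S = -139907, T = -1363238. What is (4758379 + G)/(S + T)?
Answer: -5773126/1503145 ≈ -3.8407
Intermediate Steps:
G = 1014747 (G = -813 + 1015560 = 1014747)
(4758379 + G)/(S + T) = (4758379 + 1014747)/(-139907 - 1363238) = 5773126/(-1503145) = 5773126*(-1/1503145) = -5773126/1503145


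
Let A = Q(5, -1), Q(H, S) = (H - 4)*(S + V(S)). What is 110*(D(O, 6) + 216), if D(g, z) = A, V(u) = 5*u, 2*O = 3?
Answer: 23100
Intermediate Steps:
O = 3/2 (O = (1/2)*3 = 3/2 ≈ 1.5000)
Q(H, S) = 6*S*(-4 + H) (Q(H, S) = (H - 4)*(S + 5*S) = (-4 + H)*(6*S) = 6*S*(-4 + H))
A = -6 (A = 6*(-1)*(-4 + 5) = 6*(-1)*1 = -6)
D(g, z) = -6
110*(D(O, 6) + 216) = 110*(-6 + 216) = 110*210 = 23100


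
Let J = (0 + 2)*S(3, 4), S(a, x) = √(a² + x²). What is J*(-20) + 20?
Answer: -180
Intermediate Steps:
J = 10 (J = (0 + 2)*√(3² + 4²) = 2*√(9 + 16) = 2*√25 = 2*5 = 10)
J*(-20) + 20 = 10*(-20) + 20 = -200 + 20 = -180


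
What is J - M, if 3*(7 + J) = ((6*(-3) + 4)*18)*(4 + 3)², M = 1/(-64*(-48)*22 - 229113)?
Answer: -665984066/161529 ≈ -4123.0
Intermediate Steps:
M = -1/161529 (M = 1/(3072*22 - 229113) = 1/(67584 - 229113) = 1/(-161529) = -1/161529 ≈ -6.1908e-6)
J = -4123 (J = -7 + (((6*(-3) + 4)*18)*(4 + 3)²)/3 = -7 + (((-18 + 4)*18)*7²)/3 = -7 + (-14*18*49)/3 = -7 + (-252*49)/3 = -7 + (⅓)*(-12348) = -7 - 4116 = -4123)
J - M = -4123 - 1*(-1/161529) = -4123 + 1/161529 = -665984066/161529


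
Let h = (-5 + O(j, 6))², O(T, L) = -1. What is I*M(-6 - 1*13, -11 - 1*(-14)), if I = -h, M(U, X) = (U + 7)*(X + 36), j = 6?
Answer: 16848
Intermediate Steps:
h = 36 (h = (-5 - 1)² = (-6)² = 36)
M(U, X) = (7 + U)*(36 + X)
I = -36 (I = -1*36 = -36)
I*M(-6 - 1*13, -11 - 1*(-14)) = -36*(252 + 7*(-11 - 1*(-14)) + 36*(-6 - 1*13) + (-6 - 1*13)*(-11 - 1*(-14))) = -36*(252 + 7*(-11 + 14) + 36*(-6 - 13) + (-6 - 13)*(-11 + 14)) = -36*(252 + 7*3 + 36*(-19) - 19*3) = -36*(252 + 21 - 684 - 57) = -36*(-468) = 16848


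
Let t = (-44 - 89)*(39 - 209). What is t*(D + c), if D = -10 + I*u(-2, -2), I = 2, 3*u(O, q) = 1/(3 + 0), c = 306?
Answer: 60278260/9 ≈ 6.6976e+6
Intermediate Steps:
t = 22610 (t = -133*(-170) = 22610)
u(O, q) = ⅑ (u(O, q) = 1/(3*(3 + 0)) = (⅓)/3 = (⅓)*(⅓) = ⅑)
D = -88/9 (D = -10 + 2*(⅑) = -10 + 2/9 = -88/9 ≈ -9.7778)
t*(D + c) = 22610*(-88/9 + 306) = 22610*(2666/9) = 60278260/9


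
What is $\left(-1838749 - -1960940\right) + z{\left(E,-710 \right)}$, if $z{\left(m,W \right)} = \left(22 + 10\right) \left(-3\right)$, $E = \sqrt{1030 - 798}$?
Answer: $122095$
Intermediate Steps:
$E = 2 \sqrt{58}$ ($E = \sqrt{232} = 2 \sqrt{58} \approx 15.232$)
$z{\left(m,W \right)} = -96$ ($z{\left(m,W \right)} = 32 \left(-3\right) = -96$)
$\left(-1838749 - -1960940\right) + z{\left(E,-710 \right)} = \left(-1838749 - -1960940\right) - 96 = \left(-1838749 + 1960940\right) - 96 = 122191 - 96 = 122095$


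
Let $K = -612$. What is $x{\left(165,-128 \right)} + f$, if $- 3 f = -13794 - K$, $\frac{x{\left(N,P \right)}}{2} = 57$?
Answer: $4508$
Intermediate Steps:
$x{\left(N,P \right)} = 114$ ($x{\left(N,P \right)} = 2 \cdot 57 = 114$)
$f = 4394$ ($f = - \frac{-13794 - -612}{3} = - \frac{-13794 + 612}{3} = \left(- \frac{1}{3}\right) \left(-13182\right) = 4394$)
$x{\left(165,-128 \right)} + f = 114 + 4394 = 4508$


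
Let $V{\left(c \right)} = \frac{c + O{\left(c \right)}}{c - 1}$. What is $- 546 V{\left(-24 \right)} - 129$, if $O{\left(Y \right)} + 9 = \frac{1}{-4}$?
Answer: $- \frac{42759}{50} \approx -855.18$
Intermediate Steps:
$O{\left(Y \right)} = - \frac{37}{4}$ ($O{\left(Y \right)} = -9 + \frac{1}{-4} = -9 - \frac{1}{4} = - \frac{37}{4}$)
$V{\left(c \right)} = \frac{- \frac{37}{4} + c}{-1 + c}$ ($V{\left(c \right)} = \frac{c - \frac{37}{4}}{c - 1} = \frac{- \frac{37}{4} + c}{-1 + c}$)
$- 546 V{\left(-24 \right)} - 129 = - 546 \frac{- \frac{37}{4} - 24}{-1 - 24} - 129 = - 546 \frac{1}{-25} \left(- \frac{133}{4}\right) - 129 = - 546 \left(\left(- \frac{1}{25}\right) \left(- \frac{133}{4}\right)\right) - 129 = \left(-546\right) \frac{133}{100} - 129 = - \frac{36309}{50} - 129 = - \frac{42759}{50}$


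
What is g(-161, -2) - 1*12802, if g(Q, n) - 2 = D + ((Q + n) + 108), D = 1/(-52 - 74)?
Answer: -1619731/126 ≈ -12855.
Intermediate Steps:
D = -1/126 (D = 1/(-126) = -1/126 ≈ -0.0079365)
g(Q, n) = 13859/126 + Q + n (g(Q, n) = 2 + (-1/126 + ((Q + n) + 108)) = 2 + (-1/126 + (108 + Q + n)) = 2 + (13607/126 + Q + n) = 13859/126 + Q + n)
g(-161, -2) - 1*12802 = (13859/126 - 161 - 2) - 1*12802 = -6679/126 - 12802 = -1619731/126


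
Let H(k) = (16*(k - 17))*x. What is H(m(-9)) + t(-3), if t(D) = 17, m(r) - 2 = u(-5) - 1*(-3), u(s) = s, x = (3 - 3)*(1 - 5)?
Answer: 17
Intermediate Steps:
x = 0 (x = 0*(-4) = 0)
m(r) = 0 (m(r) = 2 + (-5 - 1*(-3)) = 2 + (-5 + 3) = 2 - 2 = 0)
H(k) = 0 (H(k) = (16*(k - 17))*0 = (16*(-17 + k))*0 = (-272 + 16*k)*0 = 0)
H(m(-9)) + t(-3) = 0 + 17 = 17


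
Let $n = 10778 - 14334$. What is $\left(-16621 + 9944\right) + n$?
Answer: $-10233$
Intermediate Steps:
$n = -3556$
$\left(-16621 + 9944\right) + n = \left(-16621 + 9944\right) - 3556 = -6677 - 3556 = -10233$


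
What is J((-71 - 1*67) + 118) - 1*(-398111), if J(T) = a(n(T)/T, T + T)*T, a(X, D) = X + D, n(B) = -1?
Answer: 398910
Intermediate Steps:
a(X, D) = D + X
J(T) = T*(-1/T + 2*T) (J(T) = ((T + T) - 1/T)*T = (2*T - 1/T)*T = (-1/T + 2*T)*T = T*(-1/T + 2*T))
J((-71 - 1*67) + 118) - 1*(-398111) = (-1 + 2*((-71 - 1*67) + 118)**2) - 1*(-398111) = (-1 + 2*((-71 - 67) + 118)**2) + 398111 = (-1 + 2*(-138 + 118)**2) + 398111 = (-1 + 2*(-20)**2) + 398111 = (-1 + 2*400) + 398111 = (-1 + 800) + 398111 = 799 + 398111 = 398910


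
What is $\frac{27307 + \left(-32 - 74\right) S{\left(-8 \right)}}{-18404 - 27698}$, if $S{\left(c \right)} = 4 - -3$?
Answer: $- \frac{3795}{6586} \approx -0.57622$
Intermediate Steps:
$S{\left(c \right)} = 7$ ($S{\left(c \right)} = 4 + 3 = 7$)
$\frac{27307 + \left(-32 - 74\right) S{\left(-8 \right)}}{-18404 - 27698} = \frac{27307 + \left(-32 - 74\right) 7}{-18404 - 27698} = \frac{27307 - 742}{-46102} = \left(27307 - 742\right) \left(- \frac{1}{46102}\right) = 26565 \left(- \frac{1}{46102}\right) = - \frac{3795}{6586}$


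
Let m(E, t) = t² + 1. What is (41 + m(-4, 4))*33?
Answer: 1914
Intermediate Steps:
m(E, t) = 1 + t²
(41 + m(-4, 4))*33 = (41 + (1 + 4²))*33 = (41 + (1 + 16))*33 = (41 + 17)*33 = 58*33 = 1914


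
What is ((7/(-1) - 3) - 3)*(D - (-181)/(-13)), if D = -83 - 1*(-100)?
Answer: -40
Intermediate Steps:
D = 17 (D = -83 + 100 = 17)
((7/(-1) - 3) - 3)*(D - (-181)/(-13)) = ((7/(-1) - 3) - 3)*(17 - (-181)/(-13)) = ((7*(-1) - 3) - 3)*(17 - (-181)*(-1)/13) = ((-7 - 3) - 3)*(17 - 1*181/13) = (-10 - 3)*(17 - 181/13) = -13*40/13 = -40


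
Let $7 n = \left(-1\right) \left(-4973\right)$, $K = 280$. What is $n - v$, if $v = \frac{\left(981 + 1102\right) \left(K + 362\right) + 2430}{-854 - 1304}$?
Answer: $\frac{10054873}{7553} \approx 1331.2$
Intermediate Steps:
$v = - \frac{669858}{1079}$ ($v = \frac{\left(981 + 1102\right) \left(280 + 362\right) + 2430}{-854 - 1304} = \frac{2083 \cdot 642 + 2430}{-2158} = \left(1337286 + 2430\right) \left(- \frac{1}{2158}\right) = 1339716 \left(- \frac{1}{2158}\right) = - \frac{669858}{1079} \approx -620.81$)
$n = \frac{4973}{7}$ ($n = \frac{\left(-1\right) \left(-4973\right)}{7} = \frac{1}{7} \cdot 4973 = \frac{4973}{7} \approx 710.43$)
$n - v = \frac{4973}{7} - - \frac{669858}{1079} = \frac{4973}{7} + \frac{669858}{1079} = \frac{10054873}{7553}$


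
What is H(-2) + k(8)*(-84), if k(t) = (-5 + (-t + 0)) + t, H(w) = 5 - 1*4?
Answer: 421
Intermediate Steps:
H(w) = 1 (H(w) = 5 - 4 = 1)
k(t) = -5 (k(t) = (-5 - t) + t = -5)
H(-2) + k(8)*(-84) = 1 - 5*(-84) = 1 + 420 = 421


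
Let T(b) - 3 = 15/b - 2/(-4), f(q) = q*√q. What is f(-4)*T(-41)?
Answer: -1028*I/41 ≈ -25.073*I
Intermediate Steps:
f(q) = q^(3/2)
T(b) = 7/2 + 15/b (T(b) = 3 + (15/b - 2/(-4)) = 3 + (15/b - 2*(-¼)) = 3 + (15/b + ½) = 3 + (½ + 15/b) = 7/2 + 15/b)
f(-4)*T(-41) = (-4)^(3/2)*(7/2 + 15/(-41)) = (-8*I)*(7/2 + 15*(-1/41)) = (-8*I)*(7/2 - 15/41) = -8*I*(257/82) = -1028*I/41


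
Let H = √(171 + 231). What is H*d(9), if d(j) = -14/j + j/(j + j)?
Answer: -19*√402/18 ≈ -21.164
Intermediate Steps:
H = √402 ≈ 20.050
d(j) = ½ - 14/j (d(j) = -14/j + j/((2*j)) = -14/j + j*(1/(2*j)) = -14/j + ½ = ½ - 14/j)
H*d(9) = √402*((½)*(-28 + 9)/9) = √402*((½)*(⅑)*(-19)) = √402*(-19/18) = -19*√402/18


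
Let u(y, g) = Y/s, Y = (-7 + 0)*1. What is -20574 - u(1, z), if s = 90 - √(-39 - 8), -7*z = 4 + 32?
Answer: -167615748/8147 + 7*I*√47/8147 ≈ -20574.0 + 0.0058905*I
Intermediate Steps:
Y = -7 (Y = -7*1 = -7)
z = -36/7 (z = -(4 + 32)/7 = -⅐*36 = -36/7 ≈ -5.1429)
s = 90 - I*√47 (s = 90 - √(-47) = 90 - I*√47 ≈ 90.0 - 6.8557*I)
u(y, g) = -7/(90 - I*√47)
-20574 - u(1, z) = -20574 - (-630/8147 - 7*I*√47/8147) = -20574 + (630/8147 + 7*I*√47/8147) = -167615748/8147 + 7*I*√47/8147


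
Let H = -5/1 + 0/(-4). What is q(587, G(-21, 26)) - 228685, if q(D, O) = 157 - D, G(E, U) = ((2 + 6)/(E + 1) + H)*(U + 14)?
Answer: -229115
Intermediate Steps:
H = -5 (H = -5*1 + 0*(-¼) = -5 + 0 = -5)
G(E, U) = (-5 + 8/(1 + E))*(14 + U) (G(E, U) = ((2 + 6)/(E + 1) - 5)*(U + 14) = (8/(1 + E) - 5)*(14 + U) = (-5 + 8/(1 + E))*(14 + U))
q(587, G(-21, 26)) - 228685 = (157 - 1*587) - 228685 = (157 - 587) - 228685 = -430 - 228685 = -229115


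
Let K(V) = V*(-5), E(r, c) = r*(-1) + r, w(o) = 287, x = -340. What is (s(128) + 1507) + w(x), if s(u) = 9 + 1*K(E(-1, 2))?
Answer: 1803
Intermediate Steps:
E(r, c) = 0 (E(r, c) = -r + r = 0)
K(V) = -5*V
s(u) = 9 (s(u) = 9 + 1*(-5*0) = 9 + 1*0 = 9 + 0 = 9)
(s(128) + 1507) + w(x) = (9 + 1507) + 287 = 1516 + 287 = 1803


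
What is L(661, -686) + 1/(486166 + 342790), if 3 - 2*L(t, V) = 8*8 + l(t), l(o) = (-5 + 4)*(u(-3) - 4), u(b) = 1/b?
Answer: -81237685/2486868 ≈ -32.667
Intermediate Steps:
l(o) = 13/3 (l(o) = (-5 + 4)*(1/(-3) - 4) = -(-1/3 - 4) = -1*(-13/3) = 13/3)
L(t, V) = -98/3 (L(t, V) = 3/2 - (8*8 + 13/3)/2 = 3/2 - (64 + 13/3)/2 = 3/2 - 1/2*205/3 = 3/2 - 205/6 = -98/3)
L(661, -686) + 1/(486166 + 342790) = -98/3 + 1/(486166 + 342790) = -98/3 + 1/828956 = -81237685/2486868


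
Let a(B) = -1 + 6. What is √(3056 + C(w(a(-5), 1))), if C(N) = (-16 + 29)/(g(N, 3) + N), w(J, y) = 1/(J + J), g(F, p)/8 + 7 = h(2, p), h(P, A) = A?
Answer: √310940146/319 ≈ 55.277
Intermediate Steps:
a(B) = 5
g(F, p) = -56 + 8*p
w(J, y) = 1/(2*J)
C(N) = 13/(-32 + N) (C(N) = (-16 + 29)/((-56 + 8*3) + N) = 13/((-56 + 24) + N) = 13/(-32 + N))
√(3056 + C(w(a(-5), 1))) = √(3056 + 13/(-32 + (½)/5)) = √(3056 + 13/(-32 + (½)*(⅕))) = √(3056 + 13/(-32 + ⅒)) = √(3056 + 13/(-319/10)) = √(3056 + 13*(-10/319)) = √(3056 - 130/319) = √(974734/319) = √310940146/319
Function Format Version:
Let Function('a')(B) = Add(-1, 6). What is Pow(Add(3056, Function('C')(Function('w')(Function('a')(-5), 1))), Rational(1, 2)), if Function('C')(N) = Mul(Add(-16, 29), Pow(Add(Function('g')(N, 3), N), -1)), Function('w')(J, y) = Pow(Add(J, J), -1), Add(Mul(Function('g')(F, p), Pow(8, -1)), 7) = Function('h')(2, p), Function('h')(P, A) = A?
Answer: Mul(Rational(1, 319), Pow(310940146, Rational(1, 2))) ≈ 55.277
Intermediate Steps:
Function('a')(B) = 5
Function('g')(F, p) = Add(-56, Mul(8, p))
Function('w')(J, y) = Mul(Rational(1, 2), Pow(J, -1)) (Function('w')(J, y) = Pow(Mul(2, J), -1) = Mul(Rational(1, 2), Pow(J, -1)))
Function('C')(N) = Mul(13, Pow(Add(-32, N), -1)) (Function('C')(N) = Mul(Add(-16, 29), Pow(Add(Add(-56, Mul(8, 3)), N), -1)) = Mul(13, Pow(Add(Add(-56, 24), N), -1)) = Mul(13, Pow(Add(-32, N), -1)))
Pow(Add(3056, Function('C')(Function('w')(Function('a')(-5), 1))), Rational(1, 2)) = Pow(Add(3056, Mul(13, Pow(Add(-32, Mul(Rational(1, 2), Pow(5, -1))), -1))), Rational(1, 2)) = Pow(Add(3056, Mul(13, Pow(Add(-32, Mul(Rational(1, 2), Rational(1, 5))), -1))), Rational(1, 2)) = Pow(Add(3056, Mul(13, Pow(Add(-32, Rational(1, 10)), -1))), Rational(1, 2)) = Pow(Add(3056, Mul(13, Pow(Rational(-319, 10), -1))), Rational(1, 2)) = Pow(Add(3056, Mul(13, Rational(-10, 319))), Rational(1, 2)) = Pow(Add(3056, Rational(-130, 319)), Rational(1, 2)) = Pow(Rational(974734, 319), Rational(1, 2)) = Mul(Rational(1, 319), Pow(310940146, Rational(1, 2)))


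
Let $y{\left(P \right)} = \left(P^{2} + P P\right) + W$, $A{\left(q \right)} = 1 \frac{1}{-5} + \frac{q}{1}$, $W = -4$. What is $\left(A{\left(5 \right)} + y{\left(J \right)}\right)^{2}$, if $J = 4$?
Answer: $\frac{26896}{25} \approx 1075.8$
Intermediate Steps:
$A{\left(q \right)} = - \frac{1}{5} + q$ ($A{\left(q \right)} = 1 \left(- \frac{1}{5}\right) + q 1 = - \frac{1}{5} + q$)
$y{\left(P \right)} = -4 + 2 P^{2}$ ($y{\left(P \right)} = \left(P^{2} + P P\right) - 4 = \left(P^{2} + P^{2}\right) - 4 = 2 P^{2} - 4 = -4 + 2 P^{2}$)
$\left(A{\left(5 \right)} + y{\left(J \right)}\right)^{2} = \left(\left(- \frac{1}{5} + 5\right) - \left(4 - 2 \cdot 4^{2}\right)\right)^{2} = \left(\frac{24}{5} + \left(-4 + 2 \cdot 16\right)\right)^{2} = \left(\frac{24}{5} + \left(-4 + 32\right)\right)^{2} = \left(\frac{24}{5} + 28\right)^{2} = \left(\frac{164}{5}\right)^{2} = \frac{26896}{25}$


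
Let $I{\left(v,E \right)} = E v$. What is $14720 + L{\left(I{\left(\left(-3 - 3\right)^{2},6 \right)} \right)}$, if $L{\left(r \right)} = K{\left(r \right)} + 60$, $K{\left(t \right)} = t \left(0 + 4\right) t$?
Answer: $201404$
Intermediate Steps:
$K{\left(t \right)} = 4 t^{2}$ ($K{\left(t \right)} = t 4 t = 4 t t = 4 t^{2}$)
$L{\left(r \right)} = 60 + 4 r^{2}$ ($L{\left(r \right)} = 4 r^{2} + 60 = 60 + 4 r^{2}$)
$14720 + L{\left(I{\left(\left(-3 - 3\right)^{2},6 \right)} \right)} = 14720 + \left(60 + 4 \left(6 \left(-3 - 3\right)^{2}\right)^{2}\right) = 14720 + \left(60 + 4 \left(6 \left(-6\right)^{2}\right)^{2}\right) = 14720 + \left(60 + 4 \left(6 \cdot 36\right)^{2}\right) = 14720 + \left(60 + 4 \cdot 216^{2}\right) = 14720 + \left(60 + 4 \cdot 46656\right) = 14720 + \left(60 + 186624\right) = 14720 + 186684 = 201404$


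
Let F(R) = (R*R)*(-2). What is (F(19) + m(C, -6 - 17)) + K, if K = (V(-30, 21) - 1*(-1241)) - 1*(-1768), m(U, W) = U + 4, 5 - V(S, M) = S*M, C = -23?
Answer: 2903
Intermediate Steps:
F(R) = -2*R² (F(R) = R²*(-2) = -2*R²)
V(S, M) = 5 - M*S (V(S, M) = 5 - S*M = 5 - M*S)
m(U, W) = 4 + U
K = 3644 (K = ((5 - 1*21*(-30)) - 1*(-1241)) - 1*(-1768) = ((5 + 630) + 1241) + 1768 = (635 + 1241) + 1768 = 1876 + 1768 = 3644)
(F(19) + m(C, -6 - 17)) + K = (-2*19² + (4 - 23)) + 3644 = (-2*361 - 19) + 3644 = (-722 - 19) + 3644 = -741 + 3644 = 2903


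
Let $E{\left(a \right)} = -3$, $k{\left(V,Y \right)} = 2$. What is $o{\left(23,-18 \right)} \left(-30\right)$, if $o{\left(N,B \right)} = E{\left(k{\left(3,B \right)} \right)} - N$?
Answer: $780$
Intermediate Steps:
$o{\left(N,B \right)} = -3 - N$
$o{\left(23,-18 \right)} \left(-30\right) = \left(-3 - 23\right) \left(-30\right) = \left(-26\right) \left(-30\right) = 780$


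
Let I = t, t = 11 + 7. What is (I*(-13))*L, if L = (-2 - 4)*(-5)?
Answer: -7020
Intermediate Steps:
t = 18
L = 30 (L = -6*(-5) = 30)
I = 18
(I*(-13))*L = (18*(-13))*30 = -234*30 = -7020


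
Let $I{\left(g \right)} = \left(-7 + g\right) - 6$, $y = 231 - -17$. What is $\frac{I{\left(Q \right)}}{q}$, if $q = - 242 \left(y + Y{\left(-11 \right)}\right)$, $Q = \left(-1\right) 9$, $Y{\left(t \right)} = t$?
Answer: $\frac{1}{2607} \approx 0.00038358$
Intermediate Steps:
$y = 248$ ($y = 231 + 17 = 248$)
$Q = -9$
$q = -57354$ ($q = - 242 \left(248 - 11\right) = \left(-242\right) 237 = -57354$)
$I{\left(g \right)} = -13 + g$ ($I{\left(g \right)} = \left(-7 + g\right) - 6 = -13 + g$)
$\frac{I{\left(Q \right)}}{q} = \frac{-13 - 9}{-57354} = \left(-22\right) \left(- \frac{1}{57354}\right) = \frac{1}{2607}$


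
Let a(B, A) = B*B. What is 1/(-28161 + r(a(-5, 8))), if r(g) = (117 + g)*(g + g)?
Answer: -1/21061 ≈ -4.7481e-5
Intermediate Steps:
a(B, A) = B**2
r(g) = 2*g*(117 + g) (r(g) = (117 + g)*(2*g) = 2*g*(117 + g))
1/(-28161 + r(a(-5, 8))) = 1/(-28161 + 2*(-5)**2*(117 + (-5)**2)) = 1/(-28161 + 2*25*(117 + 25)) = 1/(-28161 + 2*25*142) = 1/(-28161 + 7100) = 1/(-21061) = -1/21061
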